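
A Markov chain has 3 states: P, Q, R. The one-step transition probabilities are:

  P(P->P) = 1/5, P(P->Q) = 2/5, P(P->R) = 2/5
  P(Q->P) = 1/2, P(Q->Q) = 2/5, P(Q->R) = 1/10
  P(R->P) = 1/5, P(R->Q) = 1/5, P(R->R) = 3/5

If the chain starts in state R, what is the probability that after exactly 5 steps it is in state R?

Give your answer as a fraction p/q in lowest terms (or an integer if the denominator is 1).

Computing P^5 by repeated multiplication:
P^1 =
  P: [1/5, 2/5, 2/5]
  Q: [1/2, 2/5, 1/10]
  R: [1/5, 1/5, 3/5]
P^2 =
  P: [8/25, 8/25, 9/25]
  Q: [8/25, 19/50, 3/10]
  R: [13/50, 7/25, 23/50]
P^3 =
  P: [37/125, 41/125, 47/125]
  Q: [157/500, 17/50, 173/500]
  R: [71/250, 77/250, 51/125]
P^4 =
  P: [373/1250, 203/625, 471/1250]
  Q: [151/500, 827/2500, 459/1250]
  R: [731/2500, 199/625, 973/2500]
P^5 =
  P: [1859/6250, 2029/6250, 1181/3125]
  Q: [7481/25000, 2041/6250, 1871/5000]
  R: [1847/6250, 4027/12500, 4779/12500]

(P^5)[R -> R] = 4779/12500

Answer: 4779/12500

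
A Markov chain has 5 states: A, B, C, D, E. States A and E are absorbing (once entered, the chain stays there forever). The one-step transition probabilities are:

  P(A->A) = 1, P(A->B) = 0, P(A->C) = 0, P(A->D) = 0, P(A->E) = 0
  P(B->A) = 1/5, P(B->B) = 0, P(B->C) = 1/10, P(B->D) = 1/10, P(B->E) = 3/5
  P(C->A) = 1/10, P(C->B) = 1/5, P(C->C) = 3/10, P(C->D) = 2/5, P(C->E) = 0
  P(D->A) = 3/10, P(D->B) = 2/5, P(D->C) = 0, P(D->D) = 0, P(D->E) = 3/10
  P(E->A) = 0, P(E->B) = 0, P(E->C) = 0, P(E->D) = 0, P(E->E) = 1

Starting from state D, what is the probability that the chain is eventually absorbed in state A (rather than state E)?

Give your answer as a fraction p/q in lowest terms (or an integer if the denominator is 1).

Let a_i = P(absorbed in A | start in state i).
Boundary conditions: a_A = 1, a_E = 0.
For each transient state i, a_i = sum_j P(i->j) * a_j:
  a_B = 1/5*a_A + 0*a_B + 1/10*a_C + 1/10*a_D + 3/5*a_E
  a_C = 1/10*a_A + 1/5*a_B + 3/10*a_C + 2/5*a_D + 0*a_E
  a_D = 3/10*a_A + 2/5*a_B + 0*a_C + 0*a_D + 3/10*a_E

Substituting a_A = 1 and a_E = 0, rearrange to (I - Q) a = r where r[i] = P(i -> A):
  [1, -1/10, -1/10] . (a_B, a_C, a_D) = 1/5
  [-1/5, 7/10, -2/5] . (a_B, a_C, a_D) = 1/10
  [-2/5, 0, 1] . (a_B, a_C, a_D) = 3/10

Solving yields:
  a_B = 61/212
  a_C = 49/106
  a_D = 22/53

Starting state is D, so the absorption probability is a_D = 22/53.

Answer: 22/53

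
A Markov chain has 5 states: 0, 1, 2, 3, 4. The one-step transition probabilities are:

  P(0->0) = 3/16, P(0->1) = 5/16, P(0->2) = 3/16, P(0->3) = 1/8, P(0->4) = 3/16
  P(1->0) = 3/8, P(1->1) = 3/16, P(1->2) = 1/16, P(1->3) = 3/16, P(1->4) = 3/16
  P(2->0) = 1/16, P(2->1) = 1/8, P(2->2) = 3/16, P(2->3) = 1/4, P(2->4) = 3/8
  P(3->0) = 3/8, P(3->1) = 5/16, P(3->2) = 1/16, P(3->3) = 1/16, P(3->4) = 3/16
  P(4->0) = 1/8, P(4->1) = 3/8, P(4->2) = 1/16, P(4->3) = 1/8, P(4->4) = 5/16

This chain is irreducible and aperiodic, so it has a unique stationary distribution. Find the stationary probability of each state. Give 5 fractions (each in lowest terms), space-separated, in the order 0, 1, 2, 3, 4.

The stationary distribution satisfies pi = pi * P, i.e.:
  pi_0 = 3/16*pi_0 + 3/8*pi_1 + 1/16*pi_2 + 3/8*pi_3 + 1/8*pi_4
  pi_1 = 5/16*pi_0 + 3/16*pi_1 + 1/8*pi_2 + 5/16*pi_3 + 3/8*pi_4
  pi_2 = 3/16*pi_0 + 1/16*pi_1 + 3/16*pi_2 + 1/16*pi_3 + 1/16*pi_4
  pi_3 = 1/8*pi_0 + 3/16*pi_1 + 1/4*pi_2 + 1/16*pi_3 + 1/8*pi_4
  pi_4 = 3/16*pi_0 + 3/16*pi_1 + 3/8*pi_2 + 3/16*pi_3 + 5/16*pi_4
with normalization: pi_0 + pi_1 + pi_2 + pi_3 + pi_4 = 1.

Using the first 4 balance equations plus normalization, the linear system A*pi = b is:
  [-13/16, 3/8, 1/16, 3/8, 1/8] . pi = 0
  [5/16, -13/16, 1/8, 5/16, 3/8] . pi = 0
  [3/16, 1/16, -13/16, 1/16, 1/16] . pi = 0
  [1/8, 3/16, 1/4, -15/16, 1/8] . pi = 0
  [1, 1, 1, 1, 1] . pi = 1

Solving yields:
  pi_0 = 463/1944
  pi_1 = 6377/23328
  pi_2 = 205/1944
  pi_3 = 3409/23328
  pi_4 = 307/1296

Verification (pi * P):
  463/1944*3/16 + 6377/23328*3/8 + 205/1944*1/16 + 3409/23328*3/8 + 307/1296*1/8 = 463/1944 = pi_0  (ok)
  463/1944*5/16 + 6377/23328*3/16 + 205/1944*1/8 + 3409/23328*5/16 + 307/1296*3/8 = 6377/23328 = pi_1  (ok)
  463/1944*3/16 + 6377/23328*1/16 + 205/1944*3/16 + 3409/23328*1/16 + 307/1296*1/16 = 205/1944 = pi_2  (ok)
  463/1944*1/8 + 6377/23328*3/16 + 205/1944*1/4 + 3409/23328*1/16 + 307/1296*1/8 = 3409/23328 = pi_3  (ok)
  463/1944*3/16 + 6377/23328*3/16 + 205/1944*3/8 + 3409/23328*3/16 + 307/1296*5/16 = 307/1296 = pi_4  (ok)

Answer: 463/1944 6377/23328 205/1944 3409/23328 307/1296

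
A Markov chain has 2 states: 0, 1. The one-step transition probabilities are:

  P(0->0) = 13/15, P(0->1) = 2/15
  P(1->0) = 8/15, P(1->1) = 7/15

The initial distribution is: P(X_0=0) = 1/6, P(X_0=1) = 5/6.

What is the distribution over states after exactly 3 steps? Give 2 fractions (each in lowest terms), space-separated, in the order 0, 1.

Propagating the distribution step by step (d_{t+1} = d_t * P):
d_0 = (0=1/6, 1=5/6)
  d_1[0] = 1/6*13/15 + 5/6*8/15 = 53/90
  d_1[1] = 1/6*2/15 + 5/6*7/15 = 37/90
d_1 = (0=53/90, 1=37/90)
  d_2[0] = 53/90*13/15 + 37/90*8/15 = 197/270
  d_2[1] = 53/90*2/15 + 37/90*7/15 = 73/270
d_2 = (0=197/270, 1=73/270)
  d_3[0] = 197/270*13/15 + 73/270*8/15 = 629/810
  d_3[1] = 197/270*2/15 + 73/270*7/15 = 181/810
d_3 = (0=629/810, 1=181/810)

Answer: 629/810 181/810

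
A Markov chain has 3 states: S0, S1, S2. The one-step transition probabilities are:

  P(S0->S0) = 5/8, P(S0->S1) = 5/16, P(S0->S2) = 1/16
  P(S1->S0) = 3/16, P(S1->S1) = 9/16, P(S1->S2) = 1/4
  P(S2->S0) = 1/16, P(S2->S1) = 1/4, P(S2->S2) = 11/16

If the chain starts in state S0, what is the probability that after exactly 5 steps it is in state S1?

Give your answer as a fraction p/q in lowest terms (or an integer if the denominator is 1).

Computing P^5 by repeated multiplication:
P^1 =
  S0: [5/8, 5/16, 1/16]
  S1: [3/16, 9/16, 1/4]
  S2: [1/16, 1/4, 11/16]
P^2 =
  S0: [29/64, 99/256, 41/256]
  S1: [61/256, 7/16, 83/256]
  S2: [33/256, 85/256, 69/128]
P^3 =
  S0: [749/2048, 1635/4096, 963/4096]
  S1: [1029/4096, 1645/4096, 711/2048]
  S2: [723/4096, 741/2048, 1891/4096]
P^4 =
  S0: [1303/4096, 26057/65536, 18631/65536]
  S1: [16647/65536, 12819/32768, 23251/65536]
  S2: [13567/65536, 24517/65536, 6863/16384]
P^5 =
  S0: [152641/524288, 413277/1048576, 330017/1048576]
  S1: [266635/1048576, 406981/1048576, 23435/65536]
  S2: [236673/1048576, 49787/131072, 413607/1048576]

(P^5)[S0 -> S1] = 413277/1048576

Answer: 413277/1048576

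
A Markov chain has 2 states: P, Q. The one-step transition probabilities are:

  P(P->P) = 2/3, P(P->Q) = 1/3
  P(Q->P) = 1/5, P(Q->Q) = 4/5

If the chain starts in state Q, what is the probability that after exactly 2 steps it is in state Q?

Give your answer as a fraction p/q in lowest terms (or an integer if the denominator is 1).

Computing P^2 by repeated multiplication:
P^1 =
  P: [2/3, 1/3]
  Q: [1/5, 4/5]
P^2 =
  P: [23/45, 22/45]
  Q: [22/75, 53/75]

(P^2)[Q -> Q] = 53/75

Answer: 53/75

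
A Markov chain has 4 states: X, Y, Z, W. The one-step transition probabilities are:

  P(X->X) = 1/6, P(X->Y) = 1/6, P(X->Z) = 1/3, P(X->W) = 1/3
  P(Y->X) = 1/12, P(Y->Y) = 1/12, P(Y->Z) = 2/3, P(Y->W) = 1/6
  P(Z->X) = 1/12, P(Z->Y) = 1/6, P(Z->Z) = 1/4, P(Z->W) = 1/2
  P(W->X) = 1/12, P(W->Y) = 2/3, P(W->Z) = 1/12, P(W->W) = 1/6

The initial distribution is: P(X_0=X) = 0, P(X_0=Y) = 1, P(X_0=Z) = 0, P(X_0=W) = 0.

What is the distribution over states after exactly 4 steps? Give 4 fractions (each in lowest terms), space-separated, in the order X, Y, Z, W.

Answer: 1885/20736 5651/20736 3707/10368 2893/10368

Derivation:
Propagating the distribution step by step (d_{t+1} = d_t * P):
d_0 = (X=0, Y=1, Z=0, W=0)
  d_1[X] = 0*1/6 + 1*1/12 + 0*1/12 + 0*1/12 = 1/12
  d_1[Y] = 0*1/6 + 1*1/12 + 0*1/6 + 0*2/3 = 1/12
  d_1[Z] = 0*1/3 + 1*2/3 + 0*1/4 + 0*1/12 = 2/3
  d_1[W] = 0*1/3 + 1*1/6 + 0*1/2 + 0*1/6 = 1/6
d_1 = (X=1/12, Y=1/12, Z=2/3, W=1/6)
  d_2[X] = 1/12*1/6 + 1/12*1/12 + 2/3*1/12 + 1/6*1/12 = 13/144
  d_2[Y] = 1/12*1/6 + 1/12*1/12 + 2/3*1/6 + 1/6*2/3 = 35/144
  d_2[Z] = 1/12*1/3 + 1/12*2/3 + 2/3*1/4 + 1/6*1/12 = 19/72
  d_2[W] = 1/12*1/3 + 1/12*1/6 + 2/3*1/2 + 1/6*1/6 = 29/72
d_2 = (X=13/144, Y=35/144, Z=19/72, W=29/72)
  d_3[X] = 13/144*1/6 + 35/144*1/12 + 19/72*1/12 + 29/72*1/12 = 157/1728
  d_3[Y] = 13/144*1/6 + 35/144*1/12 + 19/72*1/6 + 29/72*2/3 = 601/1728
  d_3[Z] = 13/144*1/3 + 35/144*2/3 + 19/72*1/4 + 29/72*1/12 = 7/24
  d_3[W] = 13/144*1/3 + 35/144*1/6 + 19/72*1/2 + 29/72*1/6 = 233/864
d_3 = (X=157/1728, Y=601/1728, Z=7/24, W=233/864)
  d_4[X] = 157/1728*1/6 + 601/1728*1/12 + 7/24*1/12 + 233/864*1/12 = 1885/20736
  d_4[Y] = 157/1728*1/6 + 601/1728*1/12 + 7/24*1/6 + 233/864*2/3 = 5651/20736
  d_4[Z] = 157/1728*1/3 + 601/1728*2/3 + 7/24*1/4 + 233/864*1/12 = 3707/10368
  d_4[W] = 157/1728*1/3 + 601/1728*1/6 + 7/24*1/2 + 233/864*1/6 = 2893/10368
d_4 = (X=1885/20736, Y=5651/20736, Z=3707/10368, W=2893/10368)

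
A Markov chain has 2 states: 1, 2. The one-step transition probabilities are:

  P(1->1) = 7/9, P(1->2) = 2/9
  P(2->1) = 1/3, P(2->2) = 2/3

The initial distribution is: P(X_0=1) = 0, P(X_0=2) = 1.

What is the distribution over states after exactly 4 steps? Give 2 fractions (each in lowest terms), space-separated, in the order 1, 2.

Answer: 1261/2187 926/2187

Derivation:
Propagating the distribution step by step (d_{t+1} = d_t * P):
d_0 = (1=0, 2=1)
  d_1[1] = 0*7/9 + 1*1/3 = 1/3
  d_1[2] = 0*2/9 + 1*2/3 = 2/3
d_1 = (1=1/3, 2=2/3)
  d_2[1] = 1/3*7/9 + 2/3*1/3 = 13/27
  d_2[2] = 1/3*2/9 + 2/3*2/3 = 14/27
d_2 = (1=13/27, 2=14/27)
  d_3[1] = 13/27*7/9 + 14/27*1/3 = 133/243
  d_3[2] = 13/27*2/9 + 14/27*2/3 = 110/243
d_3 = (1=133/243, 2=110/243)
  d_4[1] = 133/243*7/9 + 110/243*1/3 = 1261/2187
  d_4[2] = 133/243*2/9 + 110/243*2/3 = 926/2187
d_4 = (1=1261/2187, 2=926/2187)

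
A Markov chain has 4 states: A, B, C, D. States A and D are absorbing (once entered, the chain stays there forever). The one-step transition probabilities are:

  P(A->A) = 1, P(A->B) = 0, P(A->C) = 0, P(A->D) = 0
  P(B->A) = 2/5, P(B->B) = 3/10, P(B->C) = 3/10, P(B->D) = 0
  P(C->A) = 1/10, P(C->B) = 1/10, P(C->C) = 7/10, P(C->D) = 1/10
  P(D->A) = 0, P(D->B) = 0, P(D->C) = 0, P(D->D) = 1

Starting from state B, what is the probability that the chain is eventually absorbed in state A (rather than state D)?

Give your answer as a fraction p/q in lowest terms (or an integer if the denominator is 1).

Answer: 5/6

Derivation:
Let a_i = P(absorbed in A | start in state i).
Boundary conditions: a_A = 1, a_D = 0.
For each transient state i, a_i = sum_j P(i->j) * a_j:
  a_B = 2/5*a_A + 3/10*a_B + 3/10*a_C + 0*a_D
  a_C = 1/10*a_A + 1/10*a_B + 7/10*a_C + 1/10*a_D

Substituting a_A = 1 and a_D = 0, rearrange to (I - Q) a = r where r[i] = P(i -> A):
  [7/10, -3/10] . (a_B, a_C) = 2/5
  [-1/10, 3/10] . (a_B, a_C) = 1/10

Solving yields:
  a_B = 5/6
  a_C = 11/18

Starting state is B, so the absorption probability is a_B = 5/6.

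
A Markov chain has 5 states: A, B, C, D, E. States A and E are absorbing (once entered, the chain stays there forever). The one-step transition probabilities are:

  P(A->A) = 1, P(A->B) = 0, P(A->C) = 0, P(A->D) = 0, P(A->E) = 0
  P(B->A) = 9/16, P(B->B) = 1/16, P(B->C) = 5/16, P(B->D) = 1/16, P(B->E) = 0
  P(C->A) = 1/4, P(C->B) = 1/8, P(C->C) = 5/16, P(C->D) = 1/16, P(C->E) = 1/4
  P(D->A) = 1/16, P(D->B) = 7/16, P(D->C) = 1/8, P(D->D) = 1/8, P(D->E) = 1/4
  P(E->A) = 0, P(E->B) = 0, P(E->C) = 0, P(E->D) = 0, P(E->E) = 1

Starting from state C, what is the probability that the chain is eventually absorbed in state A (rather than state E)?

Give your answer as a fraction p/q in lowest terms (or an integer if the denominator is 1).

Answer: 13/23

Derivation:
Let a_i = P(absorbed in A | start in state i).
Boundary conditions: a_A = 1, a_E = 0.
For each transient state i, a_i = sum_j P(i->j) * a_j:
  a_B = 9/16*a_A + 1/16*a_B + 5/16*a_C + 1/16*a_D + 0*a_E
  a_C = 1/4*a_A + 1/8*a_B + 5/16*a_C + 1/16*a_D + 1/4*a_E
  a_D = 1/16*a_A + 7/16*a_B + 1/8*a_C + 1/8*a_D + 1/4*a_E

Substituting a_A = 1 and a_E = 0, rearrange to (I - Q) a = r where r[i] = P(i -> A):
  [15/16, -5/16, -1/16] . (a_B, a_C, a_D) = 9/16
  [-1/8, 11/16, -1/16] . (a_B, a_C, a_D) = 1/4
  [-7/16, -1/8, 7/8] . (a_B, a_C, a_D) = 1/16

Solving yields:
  a_B = 19/23
  a_C = 13/23
  a_D = 13/23

Starting state is C, so the absorption probability is a_C = 13/23.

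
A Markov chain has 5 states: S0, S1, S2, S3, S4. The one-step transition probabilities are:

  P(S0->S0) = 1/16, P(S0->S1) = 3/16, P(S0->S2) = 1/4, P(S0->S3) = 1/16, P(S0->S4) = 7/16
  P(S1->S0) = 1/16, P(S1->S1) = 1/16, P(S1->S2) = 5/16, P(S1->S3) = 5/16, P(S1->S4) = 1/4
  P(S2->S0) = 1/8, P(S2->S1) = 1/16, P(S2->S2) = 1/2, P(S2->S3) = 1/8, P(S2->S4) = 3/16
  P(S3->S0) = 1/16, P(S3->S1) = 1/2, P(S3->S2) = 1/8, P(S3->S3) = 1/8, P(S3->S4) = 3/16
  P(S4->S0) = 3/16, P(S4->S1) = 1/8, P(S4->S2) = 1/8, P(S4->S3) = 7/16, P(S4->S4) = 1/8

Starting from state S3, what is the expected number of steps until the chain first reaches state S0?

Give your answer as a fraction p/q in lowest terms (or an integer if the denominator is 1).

Answer: 69232/7113

Derivation:
Let h_i = expected steps to first reach S0 from state i.
Boundary: h_S0 = 0.
First-step equations for the other states:
  h_S1 = 1 + 1/16*h_S0 + 1/16*h_S1 + 5/16*h_S2 + 5/16*h_S3 + 1/4*h_S4
  h_S2 = 1 + 1/8*h_S0 + 1/16*h_S1 + 1/2*h_S2 + 1/8*h_S3 + 3/16*h_S4
  h_S3 = 1 + 1/16*h_S0 + 1/2*h_S1 + 1/8*h_S2 + 1/8*h_S3 + 3/16*h_S4
  h_S4 = 1 + 3/16*h_S0 + 1/8*h_S1 + 1/8*h_S2 + 7/16*h_S3 + 1/8*h_S4

Substituting h_S0 = 0 and rearranging gives the linear system (I - Q) h = 1:
  [15/16, -5/16, -5/16, -1/4] . (h_S1, h_S2, h_S3, h_S4) = 1
  [-1/16, 1/2, -1/8, -3/16] . (h_S1, h_S2, h_S3, h_S4) = 1
  [-1/2, -1/8, 7/8, -3/16] . (h_S1, h_S2, h_S3, h_S4) = 1
  [-1/8, -1/8, -7/16, 7/8] . (h_S1, h_S2, h_S3, h_S4) = 1

Solving yields:
  h_S1 = 68096/7113
  h_S2 = 63104/7113
  h_S3 = 69232/7113
  h_S4 = 20496/2371

Starting state is S3, so the expected hitting time is h_S3 = 69232/7113.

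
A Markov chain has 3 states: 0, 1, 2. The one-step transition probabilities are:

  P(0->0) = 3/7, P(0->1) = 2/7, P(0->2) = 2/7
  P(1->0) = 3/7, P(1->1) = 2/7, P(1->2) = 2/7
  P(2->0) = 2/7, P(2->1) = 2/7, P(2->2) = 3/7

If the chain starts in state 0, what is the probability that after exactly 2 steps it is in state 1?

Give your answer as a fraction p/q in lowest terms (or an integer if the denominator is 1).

Computing P^2 by repeated multiplication:
P^1 =
  0: [3/7, 2/7, 2/7]
  1: [3/7, 2/7, 2/7]
  2: [2/7, 2/7, 3/7]
P^2 =
  0: [19/49, 2/7, 16/49]
  1: [19/49, 2/7, 16/49]
  2: [18/49, 2/7, 17/49]

(P^2)[0 -> 1] = 2/7

Answer: 2/7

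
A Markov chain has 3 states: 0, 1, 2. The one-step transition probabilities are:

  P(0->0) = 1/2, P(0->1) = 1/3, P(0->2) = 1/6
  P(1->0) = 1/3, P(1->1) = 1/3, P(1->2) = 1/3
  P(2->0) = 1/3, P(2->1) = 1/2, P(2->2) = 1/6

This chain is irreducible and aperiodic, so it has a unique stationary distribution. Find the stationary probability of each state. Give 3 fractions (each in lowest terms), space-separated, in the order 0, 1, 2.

Answer: 2/5 13/35 8/35

Derivation:
The stationary distribution satisfies pi = pi * P, i.e.:
  pi_0 = 1/2*pi_0 + 1/3*pi_1 + 1/3*pi_2
  pi_1 = 1/3*pi_0 + 1/3*pi_1 + 1/2*pi_2
  pi_2 = 1/6*pi_0 + 1/3*pi_1 + 1/6*pi_2
with normalization: pi_0 + pi_1 + pi_2 = 1.

Using the first 2 balance equations plus normalization, the linear system A*pi = b is:
  [-1/2, 1/3, 1/3] . pi = 0
  [1/3, -2/3, 1/2] . pi = 0
  [1, 1, 1] . pi = 1

Solving yields:
  pi_0 = 2/5
  pi_1 = 13/35
  pi_2 = 8/35

Verification (pi * P):
  2/5*1/2 + 13/35*1/3 + 8/35*1/3 = 2/5 = pi_0  (ok)
  2/5*1/3 + 13/35*1/3 + 8/35*1/2 = 13/35 = pi_1  (ok)
  2/5*1/6 + 13/35*1/3 + 8/35*1/6 = 8/35 = pi_2  (ok)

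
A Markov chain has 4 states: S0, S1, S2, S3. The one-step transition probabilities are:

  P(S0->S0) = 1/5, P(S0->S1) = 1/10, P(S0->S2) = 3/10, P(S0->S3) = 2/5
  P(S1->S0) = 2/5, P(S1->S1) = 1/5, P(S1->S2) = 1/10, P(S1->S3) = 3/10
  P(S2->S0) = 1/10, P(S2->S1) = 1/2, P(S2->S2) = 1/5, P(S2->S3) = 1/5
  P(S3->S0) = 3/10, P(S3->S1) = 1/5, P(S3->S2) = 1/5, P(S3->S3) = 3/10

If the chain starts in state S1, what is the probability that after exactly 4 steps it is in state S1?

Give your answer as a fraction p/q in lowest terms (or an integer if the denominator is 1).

Computing P^4 by repeated multiplication:
P^1 =
  S0: [1/5, 1/10, 3/10, 2/5]
  S1: [2/5, 1/5, 1/10, 3/10]
  S2: [1/10, 1/2, 1/5, 1/5]
  S3: [3/10, 1/5, 1/5, 3/10]
P^2 =
  S0: [23/100, 27/100, 21/100, 29/100]
  S1: [13/50, 19/100, 11/50, 33/100]
  S2: [3/10, 1/4, 4/25, 29/100]
  S3: [1/4, 23/100, 21/100, 31/100]
P^3 =
  S0: [131/500, 6/25, 49/250, 151/500]
  S1: [249/1000, 6/25, 207/1000, 38/125]
  S2: [263/1000, 109/500, 41/200, 157/500]
  S3: [32/125, 119/500, 101/500, 38/125]
P^4 =
  S0: [1293/5000, 1163/5000, 1011/5000, 1533/5000]
  S1: [2577/10000, 593/2500, 2009/10000, 1521/5000]
  S2: [509/2000, 147/625, 409/2000, 1529/5000]
  S3: [1289/5000, 47/200, 1009/5000, 1527/5000]

(P^4)[S1 -> S1] = 593/2500

Answer: 593/2500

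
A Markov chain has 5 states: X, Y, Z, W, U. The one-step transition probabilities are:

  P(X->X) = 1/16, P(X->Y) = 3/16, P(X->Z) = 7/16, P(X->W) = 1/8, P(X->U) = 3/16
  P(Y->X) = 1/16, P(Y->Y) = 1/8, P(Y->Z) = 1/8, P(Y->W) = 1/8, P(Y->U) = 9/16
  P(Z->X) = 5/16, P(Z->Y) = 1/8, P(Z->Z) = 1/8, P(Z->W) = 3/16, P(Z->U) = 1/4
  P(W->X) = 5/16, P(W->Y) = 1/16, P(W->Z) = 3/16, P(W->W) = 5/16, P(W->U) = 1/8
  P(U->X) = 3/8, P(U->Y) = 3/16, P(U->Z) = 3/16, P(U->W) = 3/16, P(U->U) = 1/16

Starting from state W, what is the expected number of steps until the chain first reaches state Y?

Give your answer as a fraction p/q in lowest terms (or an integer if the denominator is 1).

Answer: 4604/597

Derivation:
Let h_i = expected steps to first reach Y from state i.
Boundary: h_Y = 0.
First-step equations for the other states:
  h_X = 1 + 1/16*h_X + 3/16*h_Y + 7/16*h_Z + 1/8*h_W + 3/16*h_U
  h_Z = 1 + 5/16*h_X + 1/8*h_Y + 1/8*h_Z + 3/16*h_W + 1/4*h_U
  h_W = 1 + 5/16*h_X + 1/16*h_Y + 3/16*h_Z + 5/16*h_W + 1/8*h_U
  h_U = 1 + 3/8*h_X + 3/16*h_Y + 3/16*h_Z + 3/16*h_W + 1/16*h_U

Substituting h_Y = 0 and rearranging gives the linear system (I - Q) h = 1:
  [15/16, -7/16, -1/8, -3/16] . (h_X, h_Z, h_W, h_U) = 1
  [-5/16, 7/8, -3/16, -1/4] . (h_X, h_Z, h_W, h_U) = 1
  [-5/16, -3/16, 11/16, -1/8] . (h_X, h_Z, h_W, h_U) = 1
  [-3/8, -3/16, -3/16, 15/16] . (h_X, h_Z, h_W, h_U) = 1

Solving yields:
  h_X = 20236/2985
  h_Z = 21328/2985
  h_W = 4604/597
  h_U = 6716/995

Starting state is W, so the expected hitting time is h_W = 4604/597.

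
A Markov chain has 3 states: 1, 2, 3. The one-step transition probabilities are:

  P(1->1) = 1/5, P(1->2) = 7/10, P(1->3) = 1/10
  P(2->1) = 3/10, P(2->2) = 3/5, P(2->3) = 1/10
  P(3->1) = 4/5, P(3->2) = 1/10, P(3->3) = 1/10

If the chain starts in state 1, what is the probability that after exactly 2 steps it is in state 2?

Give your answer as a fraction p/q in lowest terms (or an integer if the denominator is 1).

Answer: 57/100

Derivation:
Computing P^2 by repeated multiplication:
P^1 =
  1: [1/5, 7/10, 1/10]
  2: [3/10, 3/5, 1/10]
  3: [4/5, 1/10, 1/10]
P^2 =
  1: [33/100, 57/100, 1/10]
  2: [8/25, 29/50, 1/10]
  3: [27/100, 63/100, 1/10]

(P^2)[1 -> 2] = 57/100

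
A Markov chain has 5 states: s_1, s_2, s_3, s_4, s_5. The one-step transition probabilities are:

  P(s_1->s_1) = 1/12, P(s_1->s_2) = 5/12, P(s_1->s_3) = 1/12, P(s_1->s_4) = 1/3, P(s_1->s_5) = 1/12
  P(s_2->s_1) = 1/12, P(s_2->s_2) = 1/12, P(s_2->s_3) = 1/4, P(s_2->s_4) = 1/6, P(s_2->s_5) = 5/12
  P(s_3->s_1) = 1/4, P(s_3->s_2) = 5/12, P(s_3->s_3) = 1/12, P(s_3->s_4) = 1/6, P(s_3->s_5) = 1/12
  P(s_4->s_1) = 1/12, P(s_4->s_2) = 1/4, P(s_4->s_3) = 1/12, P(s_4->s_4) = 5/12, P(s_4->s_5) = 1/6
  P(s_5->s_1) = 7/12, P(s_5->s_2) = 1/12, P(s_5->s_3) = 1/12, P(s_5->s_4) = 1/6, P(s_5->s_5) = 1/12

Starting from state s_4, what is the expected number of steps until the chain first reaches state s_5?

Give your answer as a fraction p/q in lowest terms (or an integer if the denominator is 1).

Let h_i = expected steps to first reach s_5 from state i.
Boundary: h_s_5 = 0.
First-step equations for the other states:
  h_s_1 = 1 + 1/12*h_s_1 + 5/12*h_s_2 + 1/12*h_s_3 + 1/3*h_s_4 + 1/12*h_s_5
  h_s_2 = 1 + 1/12*h_s_1 + 1/12*h_s_2 + 1/4*h_s_3 + 1/6*h_s_4 + 5/12*h_s_5
  h_s_3 = 1 + 1/4*h_s_1 + 5/12*h_s_2 + 1/12*h_s_3 + 1/6*h_s_4 + 1/12*h_s_5
  h_s_4 = 1 + 1/12*h_s_1 + 1/4*h_s_2 + 1/12*h_s_3 + 5/12*h_s_4 + 1/6*h_s_5

Substituting h_s_5 = 0 and rearranging gives the linear system (I - Q) h = 1:
  [11/12, -5/12, -1/12, -1/3] . (h_s_1, h_s_2, h_s_3, h_s_4) = 1
  [-1/12, 11/12, -1/4, -1/6] . (h_s_1, h_s_2, h_s_3, h_s_4) = 1
  [-1/4, -5/12, 11/12, -1/6] . (h_s_1, h_s_2, h_s_3, h_s_4) = 1
  [-1/12, -1/4, -1/12, 7/12] . (h_s_1, h_s_2, h_s_3, h_s_4) = 1

Solving yields:
  h_s_1 = 6168/1231
  h_s_2 = 4668/1231
  h_s_3 = 6216/1231
  h_s_4 = 5880/1231

Starting state is s_4, so the expected hitting time is h_s_4 = 5880/1231.

Answer: 5880/1231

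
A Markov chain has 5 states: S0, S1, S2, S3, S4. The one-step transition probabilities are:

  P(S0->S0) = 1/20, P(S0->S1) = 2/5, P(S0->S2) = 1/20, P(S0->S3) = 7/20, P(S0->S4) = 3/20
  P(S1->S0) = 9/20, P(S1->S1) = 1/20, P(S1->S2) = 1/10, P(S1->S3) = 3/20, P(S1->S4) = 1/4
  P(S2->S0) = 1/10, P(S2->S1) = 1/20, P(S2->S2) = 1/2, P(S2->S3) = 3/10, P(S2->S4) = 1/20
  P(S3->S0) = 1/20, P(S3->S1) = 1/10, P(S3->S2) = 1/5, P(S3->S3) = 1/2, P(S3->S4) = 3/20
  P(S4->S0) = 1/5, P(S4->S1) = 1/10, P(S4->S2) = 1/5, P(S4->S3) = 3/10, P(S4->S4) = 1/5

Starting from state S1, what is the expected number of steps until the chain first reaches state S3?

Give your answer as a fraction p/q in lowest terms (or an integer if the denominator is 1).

Let h_i = expected steps to first reach S3 from state i.
Boundary: h_S3 = 0.
First-step equations for the other states:
  h_S0 = 1 + 1/20*h_S0 + 2/5*h_S1 + 1/20*h_S2 + 7/20*h_S3 + 3/20*h_S4
  h_S1 = 1 + 9/20*h_S0 + 1/20*h_S1 + 1/10*h_S2 + 3/20*h_S3 + 1/4*h_S4
  h_S2 = 1 + 1/10*h_S0 + 1/20*h_S1 + 1/2*h_S2 + 3/10*h_S3 + 1/20*h_S4
  h_S4 = 1 + 1/5*h_S0 + 1/10*h_S1 + 1/5*h_S2 + 3/10*h_S3 + 1/5*h_S4

Substituting h_S3 = 0 and rearranging gives the linear system (I - Q) h = 1:
  [19/20, -2/5, -1/20, -3/20] . (h_S0, h_S1, h_S2, h_S4) = 1
  [-9/20, 19/20, -1/10, -1/4] . (h_S0, h_S1, h_S2, h_S4) = 1
  [-1/10, -1/20, 1/2, -1/20] . (h_S0, h_S1, h_S2, h_S4) = 1
  [-1/5, -1/10, -1/5, 4/5] . (h_S0, h_S1, h_S2, h_S4) = 1

Solving yields:
  h_S0 = 61000/17697
  h_S1 = 23350/5899
  h_S2 = 60730/17697
  h_S4 = 61310/17697

Starting state is S1, so the expected hitting time is h_S1 = 23350/5899.

Answer: 23350/5899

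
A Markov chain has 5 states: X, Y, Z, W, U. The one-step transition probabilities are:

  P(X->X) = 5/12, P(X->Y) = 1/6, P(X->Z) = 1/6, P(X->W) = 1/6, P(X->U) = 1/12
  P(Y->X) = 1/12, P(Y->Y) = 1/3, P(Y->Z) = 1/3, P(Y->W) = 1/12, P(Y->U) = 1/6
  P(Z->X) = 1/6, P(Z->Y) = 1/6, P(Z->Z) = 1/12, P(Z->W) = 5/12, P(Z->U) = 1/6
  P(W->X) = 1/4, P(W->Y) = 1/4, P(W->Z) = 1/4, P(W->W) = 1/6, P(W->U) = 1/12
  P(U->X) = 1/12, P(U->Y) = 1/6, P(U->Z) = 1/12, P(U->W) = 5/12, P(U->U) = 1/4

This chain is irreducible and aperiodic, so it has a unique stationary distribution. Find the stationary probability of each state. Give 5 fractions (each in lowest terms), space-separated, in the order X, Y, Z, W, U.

The stationary distribution satisfies pi = pi * P, i.e.:
  pi_X = 5/12*pi_X + 1/12*pi_Y + 1/6*pi_Z + 1/4*pi_W + 1/12*pi_U
  pi_Y = 1/6*pi_X + 1/3*pi_Y + 1/6*pi_Z + 1/4*pi_W + 1/6*pi_U
  pi_Z = 1/6*pi_X + 1/3*pi_Y + 1/12*pi_Z + 1/4*pi_W + 1/12*pi_U
  pi_W = 1/6*pi_X + 1/12*pi_Y + 5/12*pi_Z + 1/6*pi_W + 5/12*pi_U
  pi_U = 1/12*pi_X + 1/6*pi_Y + 1/6*pi_Z + 1/12*pi_W + 1/4*pi_U
with normalization: pi_X + pi_Y + pi_Z + pi_W + pi_U = 1.

Using the first 4 balance equations plus normalization, the linear system A*pi = b is:
  [-7/12, 1/12, 1/6, 1/4, 1/12] . pi = 0
  [1/6, -2/3, 1/6, 1/4, 1/6] . pi = 0
  [1/6, 1/3, -11/12, 1/4, 1/12] . pi = 0
  [1/6, 1/12, 5/12, -5/6, 5/12] . pi = 0
  [1, 1, 1, 1, 1] . pi = 1

Solving yields:
  pi_X = 3199/15419
  pi_Y = 3442/15419
  pi_Z = 177/907
  pi_W = 3582/15419
  pi_U = 2187/15419

Verification (pi * P):
  3199/15419*5/12 + 3442/15419*1/12 + 177/907*1/6 + 3582/15419*1/4 + 2187/15419*1/12 = 3199/15419 = pi_X  (ok)
  3199/15419*1/6 + 3442/15419*1/3 + 177/907*1/6 + 3582/15419*1/4 + 2187/15419*1/6 = 3442/15419 = pi_Y  (ok)
  3199/15419*1/6 + 3442/15419*1/3 + 177/907*1/12 + 3582/15419*1/4 + 2187/15419*1/12 = 177/907 = pi_Z  (ok)
  3199/15419*1/6 + 3442/15419*1/12 + 177/907*5/12 + 3582/15419*1/6 + 2187/15419*5/12 = 3582/15419 = pi_W  (ok)
  3199/15419*1/12 + 3442/15419*1/6 + 177/907*1/6 + 3582/15419*1/12 + 2187/15419*1/4 = 2187/15419 = pi_U  (ok)

Answer: 3199/15419 3442/15419 177/907 3582/15419 2187/15419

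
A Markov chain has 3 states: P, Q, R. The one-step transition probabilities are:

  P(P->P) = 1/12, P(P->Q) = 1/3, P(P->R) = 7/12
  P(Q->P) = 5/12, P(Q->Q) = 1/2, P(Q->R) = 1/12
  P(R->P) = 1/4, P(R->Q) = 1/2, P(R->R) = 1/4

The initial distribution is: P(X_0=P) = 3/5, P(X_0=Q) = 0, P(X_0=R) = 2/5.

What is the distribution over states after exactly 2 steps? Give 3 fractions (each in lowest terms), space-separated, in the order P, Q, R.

Propagating the distribution step by step (d_{t+1} = d_t * P):
d_0 = (P=3/5, Q=0, R=2/5)
  d_1[P] = 3/5*1/12 + 0*5/12 + 2/5*1/4 = 3/20
  d_1[Q] = 3/5*1/3 + 0*1/2 + 2/5*1/2 = 2/5
  d_1[R] = 3/5*7/12 + 0*1/12 + 2/5*1/4 = 9/20
d_1 = (P=3/20, Q=2/5, R=9/20)
  d_2[P] = 3/20*1/12 + 2/5*5/12 + 9/20*1/4 = 7/24
  d_2[Q] = 3/20*1/3 + 2/5*1/2 + 9/20*1/2 = 19/40
  d_2[R] = 3/20*7/12 + 2/5*1/12 + 9/20*1/4 = 7/30
d_2 = (P=7/24, Q=19/40, R=7/30)

Answer: 7/24 19/40 7/30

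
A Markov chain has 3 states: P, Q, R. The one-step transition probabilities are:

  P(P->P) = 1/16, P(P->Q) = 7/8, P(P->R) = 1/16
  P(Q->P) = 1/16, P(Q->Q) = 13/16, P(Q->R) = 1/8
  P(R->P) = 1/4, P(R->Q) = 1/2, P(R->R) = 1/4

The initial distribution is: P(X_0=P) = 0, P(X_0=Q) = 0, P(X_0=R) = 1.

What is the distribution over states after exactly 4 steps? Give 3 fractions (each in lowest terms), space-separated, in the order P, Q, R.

Propagating the distribution step by step (d_{t+1} = d_t * P):
d_0 = (P=0, Q=0, R=1)
  d_1[P] = 0*1/16 + 0*1/16 + 1*1/4 = 1/4
  d_1[Q] = 0*7/8 + 0*13/16 + 1*1/2 = 1/2
  d_1[R] = 0*1/16 + 0*1/8 + 1*1/4 = 1/4
d_1 = (P=1/4, Q=1/2, R=1/4)
  d_2[P] = 1/4*1/16 + 1/2*1/16 + 1/4*1/4 = 7/64
  d_2[Q] = 1/4*7/8 + 1/2*13/16 + 1/4*1/2 = 3/4
  d_2[R] = 1/4*1/16 + 1/2*1/8 + 1/4*1/4 = 9/64
d_2 = (P=7/64, Q=3/4, R=9/64)
  d_3[P] = 7/64*1/16 + 3/4*1/16 + 9/64*1/4 = 91/1024
  d_3[Q] = 7/64*7/8 + 3/4*13/16 + 9/64*1/2 = 397/512
  d_3[R] = 7/64*1/16 + 3/4*1/8 + 9/64*1/4 = 139/1024
d_3 = (P=91/1024, Q=397/512, R=139/1024)
  d_4[P] = 91/1024*1/16 + 397/512*1/16 + 139/1024*1/4 = 1441/16384
  d_4[Q] = 91/1024*7/8 + 397/512*13/16 + 139/1024*1/2 = 3177/4096
  d_4[R] = 91/1024*1/16 + 397/512*1/8 + 139/1024*1/4 = 2235/16384
d_4 = (P=1441/16384, Q=3177/4096, R=2235/16384)

Answer: 1441/16384 3177/4096 2235/16384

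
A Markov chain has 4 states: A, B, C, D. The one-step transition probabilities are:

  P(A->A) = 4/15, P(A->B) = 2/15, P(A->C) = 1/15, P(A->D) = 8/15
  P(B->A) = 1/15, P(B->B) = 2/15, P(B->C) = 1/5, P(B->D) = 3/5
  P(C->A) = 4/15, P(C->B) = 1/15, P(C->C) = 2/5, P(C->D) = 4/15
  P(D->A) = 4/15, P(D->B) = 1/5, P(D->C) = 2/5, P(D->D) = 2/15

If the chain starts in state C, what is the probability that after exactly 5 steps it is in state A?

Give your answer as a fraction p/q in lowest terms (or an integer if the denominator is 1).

Computing P^5 by repeated multiplication:
P^1 =
  A: [4/15, 2/15, 1/15, 8/15]
  B: [1/15, 2/15, 1/5, 3/5]
  C: [4/15, 1/15, 2/5, 4/15]
  D: [4/15, 1/5, 2/5, 2/15]
P^2 =
  A: [6/25, 37/225, 64/225, 14/45]
  B: [6/25, 4/25, 79/225, 56/225]
  C: [19/75, 28/225, 67/225, 73/225]
  D: [17/75, 26/225, 61/225, 29/75]
P^3 =
  A: [263/1125, 152/1125, 323/1125, 43/125]
  B: [88/375, 427/3375, 36/125, 1184/3375]
  C: [272/1125, 152/1125, 109/375, 374/1125]
  D: [274/1125, 476/3375, 113/375, 212/675]
P^4 =
  A: [1348/5625, 2314/16875, 4979/16875, 1846/5625]
  B: [4073/16875, 6962/50625, 5003/16875, 3287/10125]
  C: [1348/5625, 2297/16875, 4934/16875, 224/675]
  D: [4024/16875, 6793/50625, 4904/16875, 17048/50625]
P^5 =
  A: [20186/84375, 34309/253125, 2744/9375, 16834/50625]
  B: [60538/253125, 102676/759375, 24641/84375, 253316/759375]
  C: [20203/84375, 3824/28125, 24713/84375, 9329/28125]
  D: [60707/253125, 103586/759375, 24779/84375, 250657/759375]

(P^5)[C -> A] = 20203/84375

Answer: 20203/84375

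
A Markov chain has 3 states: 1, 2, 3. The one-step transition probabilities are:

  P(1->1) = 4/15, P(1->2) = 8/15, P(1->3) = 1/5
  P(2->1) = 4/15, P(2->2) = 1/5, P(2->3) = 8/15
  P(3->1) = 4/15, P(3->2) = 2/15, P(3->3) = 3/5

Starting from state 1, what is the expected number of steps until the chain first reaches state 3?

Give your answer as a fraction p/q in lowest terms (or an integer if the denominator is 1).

Answer: 3

Derivation:
Let h_i = expected steps to first reach 3 from state i.
Boundary: h_3 = 0.
First-step equations for the other states:
  h_1 = 1 + 4/15*h_1 + 8/15*h_2 + 1/5*h_3
  h_2 = 1 + 4/15*h_1 + 1/5*h_2 + 8/15*h_3

Substituting h_3 = 0 and rearranging gives the linear system (I - Q) h = 1:
  [11/15, -8/15] . (h_1, h_2) = 1
  [-4/15, 4/5] . (h_1, h_2) = 1

Solving yields:
  h_1 = 3
  h_2 = 9/4

Starting state is 1, so the expected hitting time is h_1 = 3.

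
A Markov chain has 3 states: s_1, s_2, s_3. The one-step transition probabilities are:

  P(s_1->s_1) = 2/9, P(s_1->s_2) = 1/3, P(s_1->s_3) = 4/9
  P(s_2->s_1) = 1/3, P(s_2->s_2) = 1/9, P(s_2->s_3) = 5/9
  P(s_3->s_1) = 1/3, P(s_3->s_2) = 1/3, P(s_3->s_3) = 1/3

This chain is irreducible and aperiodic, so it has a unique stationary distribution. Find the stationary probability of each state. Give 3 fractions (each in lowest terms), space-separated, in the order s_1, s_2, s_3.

The stationary distribution satisfies pi = pi * P, i.e.:
  pi_s_1 = 2/9*pi_s_1 + 1/3*pi_s_2 + 1/3*pi_s_3
  pi_s_2 = 1/3*pi_s_1 + 1/9*pi_s_2 + 1/3*pi_s_3
  pi_s_3 = 4/9*pi_s_1 + 5/9*pi_s_2 + 1/3*pi_s_3
with normalization: pi_s_1 + pi_s_2 + pi_s_3 = 1.

Using the first 2 balance equations plus normalization, the linear system A*pi = b is:
  [-7/9, 1/3, 1/3] . pi = 0
  [1/3, -8/9, 1/3] . pi = 0
  [1, 1, 1] . pi = 1

Solving yields:
  pi_s_1 = 3/10
  pi_s_2 = 3/11
  pi_s_3 = 47/110

Verification (pi * P):
  3/10*2/9 + 3/11*1/3 + 47/110*1/3 = 3/10 = pi_s_1  (ok)
  3/10*1/3 + 3/11*1/9 + 47/110*1/3 = 3/11 = pi_s_2  (ok)
  3/10*4/9 + 3/11*5/9 + 47/110*1/3 = 47/110 = pi_s_3  (ok)

Answer: 3/10 3/11 47/110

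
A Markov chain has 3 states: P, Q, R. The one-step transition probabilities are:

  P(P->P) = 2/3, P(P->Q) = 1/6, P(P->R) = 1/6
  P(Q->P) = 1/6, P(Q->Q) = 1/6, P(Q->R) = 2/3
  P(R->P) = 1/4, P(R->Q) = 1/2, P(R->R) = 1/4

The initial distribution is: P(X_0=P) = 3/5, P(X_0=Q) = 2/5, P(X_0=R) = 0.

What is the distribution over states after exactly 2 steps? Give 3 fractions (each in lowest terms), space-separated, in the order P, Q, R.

Answer: 31/72 13/45 101/360

Derivation:
Propagating the distribution step by step (d_{t+1} = d_t * P):
d_0 = (P=3/5, Q=2/5, R=0)
  d_1[P] = 3/5*2/3 + 2/5*1/6 + 0*1/4 = 7/15
  d_1[Q] = 3/5*1/6 + 2/5*1/6 + 0*1/2 = 1/6
  d_1[R] = 3/5*1/6 + 2/5*2/3 + 0*1/4 = 11/30
d_1 = (P=7/15, Q=1/6, R=11/30)
  d_2[P] = 7/15*2/3 + 1/6*1/6 + 11/30*1/4 = 31/72
  d_2[Q] = 7/15*1/6 + 1/6*1/6 + 11/30*1/2 = 13/45
  d_2[R] = 7/15*1/6 + 1/6*2/3 + 11/30*1/4 = 101/360
d_2 = (P=31/72, Q=13/45, R=101/360)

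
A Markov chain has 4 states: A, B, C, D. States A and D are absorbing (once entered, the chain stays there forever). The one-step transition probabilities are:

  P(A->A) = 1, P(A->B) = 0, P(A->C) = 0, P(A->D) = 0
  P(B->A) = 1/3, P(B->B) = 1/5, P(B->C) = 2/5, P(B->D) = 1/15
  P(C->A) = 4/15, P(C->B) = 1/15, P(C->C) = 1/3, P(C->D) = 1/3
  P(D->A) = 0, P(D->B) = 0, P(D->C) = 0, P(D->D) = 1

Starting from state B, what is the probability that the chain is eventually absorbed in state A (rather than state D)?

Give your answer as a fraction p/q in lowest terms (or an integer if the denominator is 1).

Let a_i = P(absorbed in A | start in state i).
Boundary conditions: a_A = 1, a_D = 0.
For each transient state i, a_i = sum_j P(i->j) * a_j:
  a_B = 1/3*a_A + 1/5*a_B + 2/5*a_C + 1/15*a_D
  a_C = 4/15*a_A + 1/15*a_B + 1/3*a_C + 1/3*a_D

Substituting a_A = 1 and a_D = 0, rearrange to (I - Q) a = r where r[i] = P(i -> A):
  [4/5, -2/5] . (a_B, a_C) = 1/3
  [-1/15, 2/3] . (a_B, a_C) = 4/15

Solving yields:
  a_B = 37/57
  a_C = 53/114

Starting state is B, so the absorption probability is a_B = 37/57.

Answer: 37/57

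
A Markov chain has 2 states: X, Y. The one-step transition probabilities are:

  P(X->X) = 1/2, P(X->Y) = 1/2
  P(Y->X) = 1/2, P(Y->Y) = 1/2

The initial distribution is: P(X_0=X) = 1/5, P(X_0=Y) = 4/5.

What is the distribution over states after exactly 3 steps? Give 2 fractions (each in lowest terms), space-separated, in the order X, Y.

Answer: 1/2 1/2

Derivation:
Propagating the distribution step by step (d_{t+1} = d_t * P):
d_0 = (X=1/5, Y=4/5)
  d_1[X] = 1/5*1/2 + 4/5*1/2 = 1/2
  d_1[Y] = 1/5*1/2 + 4/5*1/2 = 1/2
d_1 = (X=1/2, Y=1/2)
  d_2[X] = 1/2*1/2 + 1/2*1/2 = 1/2
  d_2[Y] = 1/2*1/2 + 1/2*1/2 = 1/2
d_2 = (X=1/2, Y=1/2)
  d_3[X] = 1/2*1/2 + 1/2*1/2 = 1/2
  d_3[Y] = 1/2*1/2 + 1/2*1/2 = 1/2
d_3 = (X=1/2, Y=1/2)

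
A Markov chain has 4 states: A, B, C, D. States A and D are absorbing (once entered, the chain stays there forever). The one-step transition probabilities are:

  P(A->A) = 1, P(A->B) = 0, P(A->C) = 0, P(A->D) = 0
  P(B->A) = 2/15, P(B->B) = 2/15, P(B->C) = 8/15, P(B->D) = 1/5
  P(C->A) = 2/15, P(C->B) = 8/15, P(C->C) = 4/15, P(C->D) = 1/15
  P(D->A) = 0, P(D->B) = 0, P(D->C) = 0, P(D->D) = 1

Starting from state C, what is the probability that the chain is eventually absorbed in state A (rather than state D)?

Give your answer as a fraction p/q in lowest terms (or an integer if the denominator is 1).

Let a_i = P(absorbed in A | start in state i).
Boundary conditions: a_A = 1, a_D = 0.
For each transient state i, a_i = sum_j P(i->j) * a_j:
  a_B = 2/15*a_A + 2/15*a_B + 8/15*a_C + 1/5*a_D
  a_C = 2/15*a_A + 8/15*a_B + 4/15*a_C + 1/15*a_D

Substituting a_A = 1 and a_D = 0, rearrange to (I - Q) a = r where r[i] = P(i -> A):
  [13/15, -8/15] . (a_B, a_C) = 2/15
  [-8/15, 11/15] . (a_B, a_C) = 2/15

Solving yields:
  a_B = 38/79
  a_C = 42/79

Starting state is C, so the absorption probability is a_C = 42/79.

Answer: 42/79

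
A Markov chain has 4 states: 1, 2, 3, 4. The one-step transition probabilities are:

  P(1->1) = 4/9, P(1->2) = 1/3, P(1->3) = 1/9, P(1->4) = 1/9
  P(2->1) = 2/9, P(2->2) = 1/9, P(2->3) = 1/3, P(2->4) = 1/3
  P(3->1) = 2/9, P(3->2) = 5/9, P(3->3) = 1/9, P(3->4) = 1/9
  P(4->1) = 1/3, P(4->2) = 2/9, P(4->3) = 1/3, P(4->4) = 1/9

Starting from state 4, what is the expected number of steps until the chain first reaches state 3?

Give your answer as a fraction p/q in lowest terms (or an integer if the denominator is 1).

Let h_i = expected steps to first reach 3 from state i.
Boundary: h_3 = 0.
First-step equations for the other states:
  h_1 = 1 + 4/9*h_1 + 1/3*h_2 + 1/9*h_3 + 1/9*h_4
  h_2 = 1 + 2/9*h_1 + 1/9*h_2 + 1/3*h_3 + 1/3*h_4
  h_4 = 1 + 1/3*h_1 + 2/9*h_2 + 1/3*h_3 + 1/9*h_4

Substituting h_3 = 0 and rearranging gives the linear system (I - Q) h = 1:
  [5/9, -1/3, -1/9] . (h_1, h_2, h_4) = 1
  [-2/9, 8/9, -1/3] . (h_1, h_2, h_4) = 1
  [-1/3, -2/9, 8/9] . (h_1, h_2, h_4) = 1

Solving yields:
  h_1 = 909/187
  h_2 = 711/187
  h_4 = 729/187

Starting state is 4, so the expected hitting time is h_4 = 729/187.

Answer: 729/187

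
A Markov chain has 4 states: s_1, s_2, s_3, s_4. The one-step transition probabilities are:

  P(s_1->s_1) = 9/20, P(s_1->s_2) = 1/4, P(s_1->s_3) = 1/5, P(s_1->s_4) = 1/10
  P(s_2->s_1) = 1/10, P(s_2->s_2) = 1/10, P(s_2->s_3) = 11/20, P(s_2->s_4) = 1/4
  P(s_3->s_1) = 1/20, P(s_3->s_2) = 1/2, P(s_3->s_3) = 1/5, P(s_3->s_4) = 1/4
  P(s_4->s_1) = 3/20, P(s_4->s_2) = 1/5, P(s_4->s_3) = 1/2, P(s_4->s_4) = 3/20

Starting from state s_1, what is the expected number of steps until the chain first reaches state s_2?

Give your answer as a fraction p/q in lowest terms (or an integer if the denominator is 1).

Answer: 3620/1099

Derivation:
Let h_i = expected steps to first reach s_2 from state i.
Boundary: h_s_2 = 0.
First-step equations for the other states:
  h_s_1 = 1 + 9/20*h_s_1 + 1/4*h_s_2 + 1/5*h_s_3 + 1/10*h_s_4
  h_s_3 = 1 + 1/20*h_s_1 + 1/2*h_s_2 + 1/5*h_s_3 + 1/4*h_s_4
  h_s_4 = 1 + 3/20*h_s_1 + 1/5*h_s_2 + 1/2*h_s_3 + 3/20*h_s_4

Substituting h_s_2 = 0 and rearranging gives the linear system (I - Q) h = 1:
  [11/20, -1/5, -1/10] . (h_s_1, h_s_3, h_s_4) = 1
  [-1/20, 4/5, -1/4] . (h_s_1, h_s_3, h_s_4) = 1
  [-3/20, -1/2, 17/20] . (h_s_1, h_s_3, h_s_4) = 1

Solving yields:
  h_s_1 = 3620/1099
  h_s_3 = 2700/1099
  h_s_4 = 3520/1099

Starting state is s_1, so the expected hitting time is h_s_1 = 3620/1099.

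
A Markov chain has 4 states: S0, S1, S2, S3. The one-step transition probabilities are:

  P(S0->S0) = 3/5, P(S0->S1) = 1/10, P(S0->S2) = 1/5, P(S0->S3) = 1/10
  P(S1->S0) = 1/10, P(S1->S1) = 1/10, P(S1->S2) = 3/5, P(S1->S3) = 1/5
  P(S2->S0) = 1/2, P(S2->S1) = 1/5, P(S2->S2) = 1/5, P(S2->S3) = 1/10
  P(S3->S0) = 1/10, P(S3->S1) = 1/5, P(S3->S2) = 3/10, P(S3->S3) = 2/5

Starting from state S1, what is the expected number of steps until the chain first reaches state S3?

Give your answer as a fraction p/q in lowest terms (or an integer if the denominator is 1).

Let h_i = expected steps to first reach S3 from state i.
Boundary: h_S3 = 0.
First-step equations for the other states:
  h_S0 = 1 + 3/5*h_S0 + 1/10*h_S1 + 1/5*h_S2 + 1/10*h_S3
  h_S1 = 1 + 1/10*h_S0 + 1/10*h_S1 + 3/5*h_S2 + 1/5*h_S3
  h_S2 = 1 + 1/2*h_S0 + 1/5*h_S1 + 1/5*h_S2 + 1/10*h_S3

Substituting h_S3 = 0 and rearranging gives the linear system (I - Q) h = 1:
  [2/5, -1/10, -1/5] . (h_S0, h_S1, h_S2) = 1
  [-1/10, 9/10, -3/5] . (h_S0, h_S1, h_S2) = 1
  [-1/2, -1/5, 4/5] . (h_S0, h_S1, h_S2) = 1

Solving yields:
  h_S0 = 80/9
  h_S1 = 215/27
  h_S2 = 475/54

Starting state is S1, so the expected hitting time is h_S1 = 215/27.

Answer: 215/27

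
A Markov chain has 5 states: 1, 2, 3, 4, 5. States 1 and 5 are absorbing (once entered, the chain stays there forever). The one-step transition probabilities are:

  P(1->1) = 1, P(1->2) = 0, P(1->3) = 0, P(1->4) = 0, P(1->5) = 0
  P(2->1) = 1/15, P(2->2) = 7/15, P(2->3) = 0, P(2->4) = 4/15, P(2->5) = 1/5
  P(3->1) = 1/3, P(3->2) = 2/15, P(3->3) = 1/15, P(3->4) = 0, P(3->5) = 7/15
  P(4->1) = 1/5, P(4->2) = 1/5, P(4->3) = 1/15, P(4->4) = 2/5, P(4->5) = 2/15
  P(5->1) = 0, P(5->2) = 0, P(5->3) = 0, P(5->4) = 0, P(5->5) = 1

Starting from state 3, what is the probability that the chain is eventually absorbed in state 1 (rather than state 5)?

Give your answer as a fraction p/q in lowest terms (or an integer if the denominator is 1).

Answer: 171/416

Derivation:
Let a_i = P(absorbed in 1 | start in state i).
Boundary conditions: a_1 = 1, a_5 = 0.
For each transient state i, a_i = sum_j P(i->j) * a_j:
  a_2 = 1/15*a_1 + 7/15*a_2 + 0*a_3 + 4/15*a_4 + 1/5*a_5
  a_3 = 1/3*a_1 + 2/15*a_2 + 1/15*a_3 + 0*a_4 + 7/15*a_5
  a_4 = 1/5*a_1 + 1/5*a_2 + 1/15*a_3 + 2/5*a_4 + 2/15*a_5

Substituting a_1 = 1 and a_5 = 0, rearrange to (I - Q) a = r where r[i] = P(i -> 1):
  [8/15, 0, -4/15] . (a_2, a_3, a_4) = 1/15
  [-2/15, 14/15, 0] . (a_2, a_3, a_4) = 1/3
  [-1/5, -1/15, 3/5] . (a_2, a_3, a_4) = 1/5

Solving yields:
  a_2 = 157/416
  a_3 = 171/416
  a_4 = 105/208

Starting state is 3, so the absorption probability is a_3 = 171/416.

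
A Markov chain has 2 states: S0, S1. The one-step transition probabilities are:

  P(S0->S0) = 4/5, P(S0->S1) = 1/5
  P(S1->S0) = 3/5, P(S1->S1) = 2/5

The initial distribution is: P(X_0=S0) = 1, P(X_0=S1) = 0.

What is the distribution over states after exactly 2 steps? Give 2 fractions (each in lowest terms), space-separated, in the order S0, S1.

Propagating the distribution step by step (d_{t+1} = d_t * P):
d_0 = (S0=1, S1=0)
  d_1[S0] = 1*4/5 + 0*3/5 = 4/5
  d_1[S1] = 1*1/5 + 0*2/5 = 1/5
d_1 = (S0=4/5, S1=1/5)
  d_2[S0] = 4/5*4/5 + 1/5*3/5 = 19/25
  d_2[S1] = 4/5*1/5 + 1/5*2/5 = 6/25
d_2 = (S0=19/25, S1=6/25)

Answer: 19/25 6/25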